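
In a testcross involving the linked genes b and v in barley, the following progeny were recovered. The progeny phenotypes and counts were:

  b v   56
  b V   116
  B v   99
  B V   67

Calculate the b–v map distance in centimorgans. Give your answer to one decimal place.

The two most frequent classes, B v (99) and b V (116), are the parental types, so the F1 was B v / b V.
The recombinant classes are B V and b v: 67 + 56 = 123.
Recombination frequency = 123/338 = 0.3639 ≈ 36.4%, i.e. 36.4 centimorgans.

36.4 centimorgans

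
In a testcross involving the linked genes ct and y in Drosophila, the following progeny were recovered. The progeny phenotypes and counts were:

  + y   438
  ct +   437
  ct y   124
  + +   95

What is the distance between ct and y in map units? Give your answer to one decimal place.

The two most frequent classes, + y (438) and ct + (437), are the parental types, so the F1 was + y / ct +.
The recombinant classes are + + and ct y: 95 + 124 = 219.
Recombination frequency = 219/1094 = 0.2002 ≈ 20.0%, i.e. 20.0 map units.

20.0 map units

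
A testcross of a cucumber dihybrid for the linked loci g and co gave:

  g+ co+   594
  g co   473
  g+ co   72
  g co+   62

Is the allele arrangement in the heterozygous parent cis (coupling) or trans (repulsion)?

The two most frequent classes are g+ co+ (594) and g co (473); these are the parental (non-recombinant) types.
So the F1 carried g+ co+ on one chromosome and g co on the other — the recessive alleles are on the same chromosome (cis / coupling).

cis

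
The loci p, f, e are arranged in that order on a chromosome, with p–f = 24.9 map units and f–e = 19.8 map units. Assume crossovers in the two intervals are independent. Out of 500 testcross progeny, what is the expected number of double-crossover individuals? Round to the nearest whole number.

25

Map distances give recombination frequencies of 0.249 and 0.198 for the two intervals.
With no interference, expected double-crossover frequency = 0.249 × 0.198 = 0.04930.
Expected number = 0.04930 × 500 = 24.65 ≈ 25.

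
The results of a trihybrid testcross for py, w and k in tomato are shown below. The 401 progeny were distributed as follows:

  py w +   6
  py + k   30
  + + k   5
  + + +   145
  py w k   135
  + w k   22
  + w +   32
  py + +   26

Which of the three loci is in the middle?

The two most frequent reciprocal classes, py w k and + + +, are the parental types, so the F1 was py w k / + + +.
The two rarest classes, py w + and + + k, are the double crossovers. Comparing them with the parentals, only the k allele has switched, so k is the middle locus and the order is w – k – py.

k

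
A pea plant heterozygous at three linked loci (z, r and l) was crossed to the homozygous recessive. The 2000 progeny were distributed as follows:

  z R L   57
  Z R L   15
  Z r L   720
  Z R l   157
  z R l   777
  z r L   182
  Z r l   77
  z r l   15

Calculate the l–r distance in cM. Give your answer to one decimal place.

The two most frequent reciprocal classes, Z r L and z R l, are the parental types, so the F1 was Z r L / z R l.
The two rarest classes, Z R L and z r l, are the double crossovers. Comparing them with the parentals, only the r allele has switched, so r is the middle locus and the order is l – r – z.
Crossovers in the l–r interval produce the single-crossover classes Z r l and z R L (77 + 57 = 134) plus the double crossovers (30).
RF(l–r) = (134 + 30) / 2000 = 164/2000 = 0.0820 → 8.2 cM.

8.2 cM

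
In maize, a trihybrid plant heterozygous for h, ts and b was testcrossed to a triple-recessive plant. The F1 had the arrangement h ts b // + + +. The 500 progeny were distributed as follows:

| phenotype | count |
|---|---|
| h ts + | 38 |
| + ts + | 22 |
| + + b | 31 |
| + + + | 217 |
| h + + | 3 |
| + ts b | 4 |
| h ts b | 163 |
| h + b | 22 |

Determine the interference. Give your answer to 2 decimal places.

The two rarest classes, + ts b and h + +, are the double crossovers. Comparing them with the parentals, only the h allele has switched, so h is the middle locus and the order is ts – h – b.
ts–h: (44 + 7)/500 = 0.1020; h–b: (69 + 7)/500 = 0.1520.
Expected DCO frequency = 0.1020 × 0.1520 ≈ 0.01550; observed = 7/500 ≈ 0.01400.
Coefficient of coincidence = 0.01400/0.01550 ≈ 0.90; interference = 1 − 0.90 = 0.10.

0.10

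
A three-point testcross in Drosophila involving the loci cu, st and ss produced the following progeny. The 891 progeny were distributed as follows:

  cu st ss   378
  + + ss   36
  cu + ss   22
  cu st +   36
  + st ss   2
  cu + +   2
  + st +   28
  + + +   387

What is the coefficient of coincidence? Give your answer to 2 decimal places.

The two most frequent reciprocal classes, + + + and cu st ss, are the parental types, so the F1 was + + + / cu st ss.
The two rarest classes, cu + + and + st ss, are the double crossovers. Comparing them with the parentals, only the cu allele has switched, so cu is the middle locus and the order is ss – cu – st.
ss–cu: (72 + 4)/891 = 0.0853; cu–st: (50 + 4)/891 = 0.0606.
Expected DCO frequency = 0.0853 × 0.0606 ≈ 0.00517; observed = 4/891 ≈ 0.00449.
Coefficient of coincidence = 0.00449/0.00517 ≈ 0.87.

0.87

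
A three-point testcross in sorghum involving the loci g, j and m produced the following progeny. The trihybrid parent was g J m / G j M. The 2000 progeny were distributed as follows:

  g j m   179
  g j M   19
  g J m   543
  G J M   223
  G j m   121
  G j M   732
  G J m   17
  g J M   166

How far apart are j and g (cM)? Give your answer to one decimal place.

21.9 cM

The two rarest classes, G J m and g j M, are the double crossovers. Comparing them with the parentals, only the g allele has switched, so g is the middle locus and the order is m – g – j.
Crossovers in the g–j interval produce the single-crossover classes g j m and G J M (179 + 223 = 402) plus the double crossovers (36).
RF(g–j) = (402 + 36) / 2000 = 438/2000 = 0.2190 → 21.9 cM.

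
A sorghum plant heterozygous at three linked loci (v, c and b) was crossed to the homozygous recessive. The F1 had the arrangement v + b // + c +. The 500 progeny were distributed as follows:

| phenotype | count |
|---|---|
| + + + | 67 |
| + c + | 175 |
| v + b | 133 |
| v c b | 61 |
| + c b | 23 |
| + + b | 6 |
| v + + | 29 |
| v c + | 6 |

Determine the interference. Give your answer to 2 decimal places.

The two rarest classes, + + b and v c +, are the double crossovers. Comparing them with the parentals, only the v allele has switched, so v is the middle locus and the order is c – v – b.
c–v: (128 + 12)/500 = 0.2800; v–b: (52 + 12)/500 = 0.1280.
Expected DCO frequency = 0.2800 × 0.1280 ≈ 0.03584; observed = 12/500 ≈ 0.02400.
Coefficient of coincidence = 0.02400/0.03584 ≈ 0.67; interference = 1 − 0.67 = 0.33.

0.33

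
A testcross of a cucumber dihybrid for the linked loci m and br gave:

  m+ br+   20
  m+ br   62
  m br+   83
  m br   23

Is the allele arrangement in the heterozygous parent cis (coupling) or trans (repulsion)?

trans

The two most frequent classes are m+ br (62) and m br+ (83); these are the parental (non-recombinant) types.
So the F1 carried m+ br on one chromosome and m br+ on the other — the recessive alleles are on opposite chromosomes (trans / repulsion).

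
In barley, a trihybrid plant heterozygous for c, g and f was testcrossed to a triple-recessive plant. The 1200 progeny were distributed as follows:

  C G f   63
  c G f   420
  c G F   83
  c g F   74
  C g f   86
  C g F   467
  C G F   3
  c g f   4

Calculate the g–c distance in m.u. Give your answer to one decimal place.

The two most frequent reciprocal classes, c G f and C g F, are the parental types, so the F1 was c G f / C g F.
The two rarest classes, c g f and C G F, are the double crossovers. Comparing them with the parentals, only the g allele has switched, so g is the middle locus and the order is c – g – f.
Crossovers in the c–g interval produce the single-crossover classes C G f and c g F (63 + 74 = 137) plus the double crossovers (7).
RF(c–g) = (137 + 7) / 1200 = 144/1200 = 0.1200 → 12.0 m.u.

12.0 m.u.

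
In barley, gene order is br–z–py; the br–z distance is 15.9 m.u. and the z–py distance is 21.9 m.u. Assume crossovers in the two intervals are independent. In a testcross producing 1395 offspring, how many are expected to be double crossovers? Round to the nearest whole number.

49

Map distances give recombination frequencies of 0.159 and 0.219 for the two intervals.
With no interference, expected double-crossover frequency = 0.159 × 0.219 = 0.03482.
Expected number = 0.03482 × 1395 = 48.58 ≈ 49.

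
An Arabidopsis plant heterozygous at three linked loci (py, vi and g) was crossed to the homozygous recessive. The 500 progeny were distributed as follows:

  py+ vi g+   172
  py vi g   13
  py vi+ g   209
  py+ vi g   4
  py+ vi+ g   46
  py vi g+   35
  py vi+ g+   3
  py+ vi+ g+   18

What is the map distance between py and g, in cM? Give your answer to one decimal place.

17.6 cM

The two most frequent reciprocal classes, py+ vi g+ and py vi+ g, are the parental types, so the F1 was py+ vi g+ / py vi+ g.
The two rarest classes, py+ vi g and py vi+ g+, are the double crossovers. Comparing them with the parentals, only the g allele has switched, so g is the middle locus and the order is vi – g – py.
Crossovers in the g–py interval produce the single-crossover classes py vi g+ and py+ vi+ g (35 + 46 = 81) plus the double crossovers (7).
RF(g–py) = (81 + 7) / 500 = 88/500 = 0.1760 → 17.6 cM.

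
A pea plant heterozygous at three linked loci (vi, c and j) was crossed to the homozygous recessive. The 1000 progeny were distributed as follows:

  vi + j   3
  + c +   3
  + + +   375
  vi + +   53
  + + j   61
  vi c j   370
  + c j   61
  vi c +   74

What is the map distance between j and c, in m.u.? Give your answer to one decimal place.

The two most frequent reciprocal classes, + + + and vi c j, are the parental types, so the F1 was + + + / vi c j.
The two rarest classes, + c + and vi + j, are the double crossovers. Comparing them with the parentals, only the c allele has switched, so c is the middle locus and the order is j – c – vi.
Crossovers in the j–c interval produce the single-crossover classes + + j and vi c + (61 + 74 = 135) plus the double crossovers (6).
RF(j–c) = (135 + 6) / 1000 = 141/1000 = 0.1410 → 14.1 m.u.

14.1 m.u.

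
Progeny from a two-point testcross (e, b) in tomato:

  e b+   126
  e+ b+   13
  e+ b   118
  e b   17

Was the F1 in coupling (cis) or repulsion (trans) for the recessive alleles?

trans

The two most frequent classes are e+ b (118) and e b+ (126); these are the parental (non-recombinant) types.
So the F1 carried e+ b on one chromosome and e b+ on the other — the recessive alleles are on opposite chromosomes (trans / repulsion).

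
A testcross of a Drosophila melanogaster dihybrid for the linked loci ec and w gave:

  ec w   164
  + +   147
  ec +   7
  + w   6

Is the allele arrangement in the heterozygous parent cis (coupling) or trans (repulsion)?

cis

The two most frequent classes are + + (147) and ec w (164); these are the parental (non-recombinant) types.
So the F1 carried + + on one chromosome and ec w on the other — the recessive alleles are on the same chromosome (cis / coupling).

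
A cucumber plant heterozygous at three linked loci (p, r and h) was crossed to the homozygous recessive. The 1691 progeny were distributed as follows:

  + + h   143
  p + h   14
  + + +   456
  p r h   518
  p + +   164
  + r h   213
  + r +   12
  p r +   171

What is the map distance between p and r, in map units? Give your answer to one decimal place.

The two most frequent reciprocal classes, + + + and p r h, are the parental types, so the F1 was + + + / p r h.
The two rarest classes, + r + and p + h, are the double crossovers. Comparing them with the parentals, only the r allele has switched, so r is the middle locus and the order is h – r – p.
Crossovers in the r–p interval produce the single-crossover classes p + + and + r h (164 + 213 = 377) plus the double crossovers (26).
RF(r–p) = (377 + 26) / 1691 = 403/1691 = 0.2383 → 23.8 map units.

23.8 map units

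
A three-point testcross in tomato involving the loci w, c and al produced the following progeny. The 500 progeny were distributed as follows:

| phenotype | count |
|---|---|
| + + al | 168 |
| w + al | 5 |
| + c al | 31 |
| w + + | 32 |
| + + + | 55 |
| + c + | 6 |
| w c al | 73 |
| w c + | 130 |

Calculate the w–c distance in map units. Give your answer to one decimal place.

14.8 map units

The two most frequent reciprocal classes, w c + and + + al, are the parental types, so the F1 was w c + / + + al.
The two rarest classes, + c + and w + al, are the double crossovers. Comparing them with the parentals, only the w allele has switched, so w is the middle locus and the order is al – w – c.
Crossovers in the w–c interval produce the single-crossover classes w + + and + c al (32 + 31 = 63) plus the double crossovers (11).
RF(w–c) = (63 + 11) / 500 = 74/500 = 0.1480 → 14.8 map units.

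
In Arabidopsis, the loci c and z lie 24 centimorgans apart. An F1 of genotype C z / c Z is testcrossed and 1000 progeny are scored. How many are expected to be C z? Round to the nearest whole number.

380

A map distance of 24 centimorgans corresponds to a recombination frequency of 0.240.
The F1 is C z / c Z, so C z is a parental gamete class with expected frequency (1 − r)/2 = 0.760/2 = 0.3800.
Expected number = 0.3800 × 1000 = 380.00 ≈ 380.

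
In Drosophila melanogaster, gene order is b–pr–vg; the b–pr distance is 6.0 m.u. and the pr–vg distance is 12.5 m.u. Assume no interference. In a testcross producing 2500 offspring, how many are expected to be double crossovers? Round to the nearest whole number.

Map distances give recombination frequencies of 0.060 and 0.125 for the two intervals.
With no interference, expected double-crossover frequency = 0.060 × 0.125 = 0.00750.
Expected number = 0.00750 × 2500 = 18.75 ≈ 19.

19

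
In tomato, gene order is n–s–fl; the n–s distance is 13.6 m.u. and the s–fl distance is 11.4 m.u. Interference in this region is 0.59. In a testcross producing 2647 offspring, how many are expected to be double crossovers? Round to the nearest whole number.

Map distances give recombination frequencies of 0.136 and 0.114 for the two intervals.
With interference 0.59 (so coincidence = 0.41), expected double-crossover frequency = 0.136 × 0.114 × 0.41 = 0.00636.
Expected number = 0.00636 × 2647 = 16.83 ≈ 17.

17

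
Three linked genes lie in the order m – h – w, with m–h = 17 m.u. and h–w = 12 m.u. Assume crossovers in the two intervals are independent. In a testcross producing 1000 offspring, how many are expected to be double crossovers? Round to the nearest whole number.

Map distances give recombination frequencies of 0.170 and 0.120 for the two intervals.
With no interference, expected double-crossover frequency = 0.170 × 0.120 = 0.02040.
Expected number = 0.02040 × 1000 = 20.40 ≈ 20.

20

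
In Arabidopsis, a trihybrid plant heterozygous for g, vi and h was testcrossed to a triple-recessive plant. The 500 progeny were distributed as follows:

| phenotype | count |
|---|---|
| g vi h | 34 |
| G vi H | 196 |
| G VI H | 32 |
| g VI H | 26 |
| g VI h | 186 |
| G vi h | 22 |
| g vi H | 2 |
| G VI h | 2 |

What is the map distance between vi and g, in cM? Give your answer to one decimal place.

14.0 cM

The two most frequent reciprocal classes, g VI h and G vi H, are the parental types, so the F1 was g VI h / G vi H.
The two rarest classes, G VI h and g vi H, are the double crossovers. Comparing them with the parentals, only the g allele has switched, so g is the middle locus and the order is vi – g – h.
Crossovers in the vi–g interval produce the single-crossover classes g vi h and G VI H (34 + 32 = 66) plus the double crossovers (4).
RF(vi–g) = (66 + 4) / 500 = 70/500 = 0.1400 → 14.0 cM.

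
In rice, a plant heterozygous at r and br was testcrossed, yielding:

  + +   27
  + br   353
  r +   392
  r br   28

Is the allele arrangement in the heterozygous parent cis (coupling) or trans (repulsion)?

The two most frequent classes are + br (353) and r + (392); these are the parental (non-recombinant) types.
So the F1 carried + br on one chromosome and r + on the other — the recessive alleles are on opposite chromosomes (trans / repulsion).

trans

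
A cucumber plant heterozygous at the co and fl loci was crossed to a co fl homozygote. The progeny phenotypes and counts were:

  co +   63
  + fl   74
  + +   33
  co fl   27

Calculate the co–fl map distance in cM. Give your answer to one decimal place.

30.5 cM

The two most frequent classes, + fl (74) and co + (63), are the parental types, so the F1 was + fl / co +.
The recombinant classes are + + and co fl: 33 + 27 = 60.
Recombination frequency = 60/197 = 0.3046 ≈ 30.5%, i.e. 30.5 cM.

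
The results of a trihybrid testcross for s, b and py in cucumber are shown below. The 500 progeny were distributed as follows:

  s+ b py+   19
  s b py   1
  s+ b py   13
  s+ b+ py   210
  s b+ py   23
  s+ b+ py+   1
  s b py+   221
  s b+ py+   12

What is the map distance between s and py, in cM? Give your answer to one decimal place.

The two most frequent reciprocal classes, s b py+ and s+ b+ py, are the parental types, so the F1 was s b py+ / s+ b+ py.
The two rarest classes, s b py and s+ b+ py+, are the double crossovers. Comparing them with the parentals, only the py allele has switched, so py is the middle locus and the order is b – py – s.
Crossovers in the py–s interval produce the single-crossover classes s+ b py+ and s b+ py (19 + 23 = 42) plus the double crossovers (2).
RF(py–s) = (42 + 2) / 500 = 44/500 = 0.0880 → 8.8 cM.

8.8 cM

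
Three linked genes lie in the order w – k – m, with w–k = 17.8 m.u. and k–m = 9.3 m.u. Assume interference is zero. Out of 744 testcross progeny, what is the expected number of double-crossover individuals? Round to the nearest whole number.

12

Map distances give recombination frequencies of 0.178 and 0.093 for the two intervals.
With no interference, expected double-crossover frequency = 0.178 × 0.093 = 0.01655.
Expected number = 0.01655 × 744 = 12.32 ≈ 12.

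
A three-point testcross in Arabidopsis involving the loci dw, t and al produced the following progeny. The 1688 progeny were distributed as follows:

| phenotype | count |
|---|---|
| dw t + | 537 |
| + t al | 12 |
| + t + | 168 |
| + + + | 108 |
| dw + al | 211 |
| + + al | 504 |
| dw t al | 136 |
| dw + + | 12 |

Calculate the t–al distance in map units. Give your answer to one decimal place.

15.9 map units

The two most frequent reciprocal classes, dw t + and + + al, are the parental types, so the F1 was dw t + / + + al.
The two rarest classes, dw + + and + t al, are the double crossovers. Comparing them with the parentals, only the t allele has switched, so t is the middle locus and the order is dw – t – al.
Crossovers in the t–al interval produce the single-crossover classes dw t al and + + + (136 + 108 = 244) plus the double crossovers (24).
RF(t–al) = (244 + 24) / 1688 = 268/1688 = 0.1588 → 15.9 map units.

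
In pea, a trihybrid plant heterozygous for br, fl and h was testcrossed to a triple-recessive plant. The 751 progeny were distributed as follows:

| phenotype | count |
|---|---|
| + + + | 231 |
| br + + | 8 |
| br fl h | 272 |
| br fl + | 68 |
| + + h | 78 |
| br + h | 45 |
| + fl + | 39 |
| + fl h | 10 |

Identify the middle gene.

br

The two most frequent reciprocal classes, br fl h and + + +, are the parental types, so the F1 was br fl h / + + +.
The two rarest classes, + fl h and br + +, are the double crossovers. Comparing them with the parentals, only the br allele has switched, so br is the middle locus and the order is h – br – fl.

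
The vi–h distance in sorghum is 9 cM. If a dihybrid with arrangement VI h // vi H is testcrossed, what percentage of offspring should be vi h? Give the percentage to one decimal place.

4.5%

A map distance of 9 cM corresponds to a recombination frequency of 0.090.
The F1 is VI h / vi H, so vi h is a recombinant gamete class with expected frequency r/2 = 0.090/2 = 0.0450.
That is 0.0450 = 4.5% of the progeny.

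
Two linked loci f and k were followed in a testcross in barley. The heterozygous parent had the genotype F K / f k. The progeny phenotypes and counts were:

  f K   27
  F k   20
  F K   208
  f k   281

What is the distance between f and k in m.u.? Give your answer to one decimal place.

8.8 m.u.

The recombinant classes are F k and f K: 20 + 27 = 47.
Recombination frequency = 47/536 = 0.0877 ≈ 8.8%, i.e. 8.8 m.u.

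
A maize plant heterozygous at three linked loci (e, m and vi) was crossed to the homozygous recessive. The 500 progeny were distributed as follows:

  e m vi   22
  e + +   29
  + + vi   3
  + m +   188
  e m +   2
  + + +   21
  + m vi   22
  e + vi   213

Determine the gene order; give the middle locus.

The two most frequent reciprocal classes, e + vi and + m +, are the parental types, so the F1 was e + vi / + m +.
The two rarest classes, + + vi and e m +, are the double crossovers. Comparing them with the parentals, only the e allele has switched, so e is the middle locus and the order is vi – e – m.

e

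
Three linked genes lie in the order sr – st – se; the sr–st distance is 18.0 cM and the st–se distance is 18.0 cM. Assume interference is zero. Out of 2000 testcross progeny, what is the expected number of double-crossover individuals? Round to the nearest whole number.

65

Map distances give recombination frequencies of 0.180 and 0.180 for the two intervals.
With no interference, expected double-crossover frequency = 0.180 × 0.180 = 0.03240.
Expected number = 0.03240 × 2000 = 64.80 ≈ 65.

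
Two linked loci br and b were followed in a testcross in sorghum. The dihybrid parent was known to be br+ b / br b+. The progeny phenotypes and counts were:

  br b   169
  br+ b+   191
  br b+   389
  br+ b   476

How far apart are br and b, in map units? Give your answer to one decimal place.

The recombinant classes are br+ b+ and br b: 191 + 169 = 360.
Recombination frequency = 360/1225 = 0.2939 ≈ 29.4%, i.e. 29.4 map units.

29.4 map units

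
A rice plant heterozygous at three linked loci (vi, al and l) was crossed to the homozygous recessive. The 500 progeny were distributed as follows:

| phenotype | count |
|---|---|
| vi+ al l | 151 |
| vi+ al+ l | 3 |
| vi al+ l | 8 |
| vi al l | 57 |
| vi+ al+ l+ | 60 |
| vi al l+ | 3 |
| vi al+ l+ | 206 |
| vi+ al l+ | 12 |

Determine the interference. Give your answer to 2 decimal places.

0.06

The two most frequent reciprocal classes, vi al+ l+ and vi+ al l, are the parental types, so the F1 was vi al+ l+ / vi+ al l.
The two rarest classes, vi al l+ and vi+ al+ l, are the double crossovers. Comparing them with the parentals, only the al allele has switched, so al is the middle locus and the order is vi – al – l.
vi–al: (117 + 6)/500 = 0.2460; al–l: (20 + 6)/500 = 0.0520.
Expected DCO frequency = 0.2460 × 0.0520 ≈ 0.01279; observed = 6/500 ≈ 0.01200.
Coefficient of coincidence = 0.01200/0.01279 ≈ 0.94; interference = 1 − 0.94 = 0.06.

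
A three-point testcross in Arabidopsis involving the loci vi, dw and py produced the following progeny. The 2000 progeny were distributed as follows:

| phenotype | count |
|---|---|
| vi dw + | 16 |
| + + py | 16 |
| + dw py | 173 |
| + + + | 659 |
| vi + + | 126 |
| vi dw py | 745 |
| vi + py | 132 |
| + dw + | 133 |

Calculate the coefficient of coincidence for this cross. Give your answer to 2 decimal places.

The two most frequent reciprocal classes, + + + and vi dw py, are the parental types, so the F1 was + + + / vi dw py.
The two rarest classes, + + py and vi dw +, are the double crossovers. Comparing them with the parentals, only the py allele has switched, so py is the middle locus and the order is vi – py – dw.
vi–py: (299 + 32)/2000 = 0.1655; py–dw: (265 + 32)/2000 = 0.1485.
Expected DCO frequency = 0.1655 × 0.1485 ≈ 0.02458; observed = 32/2000 ≈ 0.01600.
Coefficient of coincidence = 0.01600/0.02458 ≈ 0.65.

0.65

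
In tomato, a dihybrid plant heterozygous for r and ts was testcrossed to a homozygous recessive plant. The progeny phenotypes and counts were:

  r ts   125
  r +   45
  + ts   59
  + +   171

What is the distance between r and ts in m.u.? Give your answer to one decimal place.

The two most frequent classes, + + (171) and r ts (125), are the parental types, so the F1 was + + / r ts.
The recombinant classes are + ts and r +: 59 + 45 = 104.
Recombination frequency = 104/400 = 0.2600 ≈ 26.0%, i.e. 26.0 m.u.

26.0 m.u.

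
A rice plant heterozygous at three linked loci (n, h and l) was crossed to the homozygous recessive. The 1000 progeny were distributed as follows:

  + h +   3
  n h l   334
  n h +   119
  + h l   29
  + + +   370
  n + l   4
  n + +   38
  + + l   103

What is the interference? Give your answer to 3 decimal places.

The two most frequent reciprocal classes, + + + and n h l, are the parental types, so the F1 was + + + / n h l.
The two rarest classes, + h + and n + l, are the double crossovers. Comparing them with the parentals, only the h allele has switched, so h is the middle locus and the order is n – h – l.
n–h: (67 + 7)/1000 = 0.0740; h–l: (222 + 7)/1000 = 0.2290.
Expected DCO frequency = 0.0740 × 0.2290 ≈ 0.01695; observed = 7/1000 ≈ 0.00700.
Coefficient of coincidence = 0.00700/0.01695 ≈ 0.413; interference = 1 − 0.413 = 0.587.

0.587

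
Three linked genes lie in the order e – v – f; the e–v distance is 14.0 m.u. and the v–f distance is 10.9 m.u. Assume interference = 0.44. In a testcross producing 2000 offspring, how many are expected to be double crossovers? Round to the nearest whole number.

17

Map distances give recombination frequencies of 0.140 and 0.109 for the two intervals.
With interference 0.44 (so coincidence = 0.56), expected double-crossover frequency = 0.140 × 0.109 × 0.56 = 0.00855.
Expected number = 0.00855 × 2000 = 17.09 ≈ 17.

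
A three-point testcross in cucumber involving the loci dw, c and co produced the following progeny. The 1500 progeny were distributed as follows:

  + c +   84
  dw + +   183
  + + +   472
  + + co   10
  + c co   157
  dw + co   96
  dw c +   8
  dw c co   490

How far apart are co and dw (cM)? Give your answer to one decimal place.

23.9 cM

The two most frequent reciprocal classes, + + + and dw c co, are the parental types, so the F1 was + + + / dw c co.
The two rarest classes, + + co and dw c +, are the double crossovers. Comparing them with the parentals, only the co allele has switched, so co is the middle locus and the order is c – co – dw.
Crossovers in the co–dw interval produce the single-crossover classes dw + + and + c co (183 + 157 = 340) plus the double crossovers (18).
RF(co–dw) = (340 + 18) / 1500 = 358/1500 = 0.2387 → 23.9 cM.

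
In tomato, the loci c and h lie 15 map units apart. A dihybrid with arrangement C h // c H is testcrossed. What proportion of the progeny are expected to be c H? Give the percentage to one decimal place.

A map distance of 15 map units corresponds to a recombination frequency of 0.150.
The F1 is C h / c H, so c H is a parental gamete class with expected frequency (1 − r)/2 = 0.850/2 = 0.4250.
That is 0.4250 = 42.5% of the progeny.

42.5%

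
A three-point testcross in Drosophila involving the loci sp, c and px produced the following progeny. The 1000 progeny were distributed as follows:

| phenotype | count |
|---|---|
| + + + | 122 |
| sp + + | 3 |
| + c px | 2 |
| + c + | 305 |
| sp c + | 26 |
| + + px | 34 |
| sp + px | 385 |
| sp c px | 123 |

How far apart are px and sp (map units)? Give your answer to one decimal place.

6.5 map units

The two most frequent reciprocal classes, + c + and sp + px, are the parental types, so the F1 was + c + / sp + px.
The two rarest classes, + c px and sp + +, are the double crossovers. Comparing them with the parentals, only the px allele has switched, so px is the middle locus and the order is sp – px – c.
Crossovers in the sp–px interval produce the single-crossover classes sp c + and + + px (26 + 34 = 60) plus the double crossovers (5).
RF(sp–px) = (60 + 5) / 1000 = 65/1000 = 0.0650 → 6.5 map units.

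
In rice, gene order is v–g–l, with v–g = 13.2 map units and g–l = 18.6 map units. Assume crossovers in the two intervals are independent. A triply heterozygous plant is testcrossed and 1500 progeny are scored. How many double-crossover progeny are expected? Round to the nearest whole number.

37

Map distances give recombination frequencies of 0.132 and 0.186 for the two intervals.
With no interference, expected double-crossover frequency = 0.132 × 0.186 = 0.02455.
Expected number = 0.02455 × 1500 = 36.83 ≈ 37.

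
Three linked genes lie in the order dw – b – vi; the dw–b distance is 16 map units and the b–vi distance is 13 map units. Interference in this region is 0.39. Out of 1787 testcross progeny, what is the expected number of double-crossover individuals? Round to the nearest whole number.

Map distances give recombination frequencies of 0.160 and 0.130 for the two intervals.
With interference 0.39 (so coincidence = 0.61), expected double-crossover frequency = 0.160 × 0.130 × 0.61 = 0.01269.
Expected number = 0.01269 × 1787 = 22.67 ≈ 23.

23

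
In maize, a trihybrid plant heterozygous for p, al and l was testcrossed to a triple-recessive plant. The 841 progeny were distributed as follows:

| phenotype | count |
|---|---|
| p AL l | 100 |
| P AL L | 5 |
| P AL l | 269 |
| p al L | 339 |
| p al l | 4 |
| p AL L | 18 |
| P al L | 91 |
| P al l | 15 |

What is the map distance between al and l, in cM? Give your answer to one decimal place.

The two most frequent reciprocal classes, p al L and P AL l, are the parental types, so the F1 was p al L / P AL l.
The two rarest classes, p al l and P AL L, are the double crossovers. Comparing them with the parentals, only the l allele has switched, so l is the middle locus and the order is al – l – p.
Crossovers in the al–l interval produce the single-crossover classes p AL L and P al l (18 + 15 = 33) plus the double crossovers (9).
RF(al–l) = (33 + 9) / 841 = 42/841 = 0.0499 → 5.0 cM.

5.0 cM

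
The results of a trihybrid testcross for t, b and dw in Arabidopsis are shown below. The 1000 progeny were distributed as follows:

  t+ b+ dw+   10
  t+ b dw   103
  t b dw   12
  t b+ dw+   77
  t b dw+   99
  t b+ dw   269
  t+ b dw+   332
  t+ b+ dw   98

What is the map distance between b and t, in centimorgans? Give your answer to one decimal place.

21.9 centimorgans

The two most frequent reciprocal classes, t+ b dw+ and t b+ dw, are the parental types, so the F1 was t+ b dw+ / t b+ dw.
The two rarest classes, t+ b+ dw+ and t b dw, are the double crossovers. Comparing them with the parentals, only the b allele has switched, so b is the middle locus and the order is t – b – dw.
Crossovers in the t–b interval produce the single-crossover classes t b dw+ and t+ b+ dw (99 + 98 = 197) plus the double crossovers (22).
RF(t–b) = (197 + 22) / 1000 = 219/1000 = 0.2190 → 21.9 centimorgans.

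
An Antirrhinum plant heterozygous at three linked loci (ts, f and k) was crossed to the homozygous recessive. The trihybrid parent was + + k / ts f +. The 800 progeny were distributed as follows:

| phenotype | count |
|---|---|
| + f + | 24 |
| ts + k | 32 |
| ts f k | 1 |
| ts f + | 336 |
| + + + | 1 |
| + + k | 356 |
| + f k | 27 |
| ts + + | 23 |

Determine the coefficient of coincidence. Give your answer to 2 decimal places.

0.53

The two rarest classes, + + + and ts f k, are the double crossovers. Comparing them with the parentals, only the k allele has switched, so k is the middle locus and the order is ts – k – f.
ts–k: (56 + 2)/800 = 0.0725; k–f: (50 + 2)/800 = 0.0650.
Expected DCO frequency = 0.0725 × 0.0650 ≈ 0.00471; observed = 2/800 ≈ 0.00250.
Coefficient of coincidence = 0.00250/0.00471 ≈ 0.53.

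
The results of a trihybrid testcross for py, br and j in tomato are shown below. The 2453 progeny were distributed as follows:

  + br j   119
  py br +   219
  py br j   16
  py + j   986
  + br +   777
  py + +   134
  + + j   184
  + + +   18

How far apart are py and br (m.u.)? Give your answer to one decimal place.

The two most frequent reciprocal classes, py + j and + br +, are the parental types, so the F1 was py + j / + br +.
The two rarest classes, py br j and + + +, are the double crossovers. Comparing them with the parentals, only the br allele has switched, so br is the middle locus and the order is j – br – py.
Crossovers in the br–py interval produce the single-crossover classes + + j and py br + (184 + 219 = 403) plus the double crossovers (34).
RF(br–py) = (403 + 34) / 2453 = 437/2453 = 0.1781 → 17.8 m.u.

17.8 m.u.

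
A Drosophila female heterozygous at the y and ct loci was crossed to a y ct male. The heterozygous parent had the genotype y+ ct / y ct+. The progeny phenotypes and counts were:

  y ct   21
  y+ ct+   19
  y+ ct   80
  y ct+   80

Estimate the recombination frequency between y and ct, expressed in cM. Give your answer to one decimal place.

20.0 cM

The recombinant classes are y+ ct+ and y ct: 19 + 21 = 40.
Recombination frequency = 40/200 = 0.2000 ≈ 20.0%, i.e. 20.0 cM.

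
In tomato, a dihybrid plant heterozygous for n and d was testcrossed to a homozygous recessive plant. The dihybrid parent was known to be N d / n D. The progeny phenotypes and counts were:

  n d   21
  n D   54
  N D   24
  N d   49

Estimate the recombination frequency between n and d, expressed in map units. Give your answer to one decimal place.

The recombinant classes are N D and n d: 24 + 21 = 45.
Recombination frequency = 45/148 = 0.3041 ≈ 30.4%, i.e. 30.4 map units.

30.4 map units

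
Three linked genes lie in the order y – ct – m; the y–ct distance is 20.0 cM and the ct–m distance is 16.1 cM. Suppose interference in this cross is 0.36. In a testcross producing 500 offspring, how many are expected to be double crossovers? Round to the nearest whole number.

10

Map distances give recombination frequencies of 0.200 and 0.161 for the two intervals.
With interference 0.36 (so coincidence = 0.64), expected double-crossover frequency = 0.200 × 0.161 × 0.64 = 0.02061.
Expected number = 0.02061 × 500 = 10.30 ≈ 10.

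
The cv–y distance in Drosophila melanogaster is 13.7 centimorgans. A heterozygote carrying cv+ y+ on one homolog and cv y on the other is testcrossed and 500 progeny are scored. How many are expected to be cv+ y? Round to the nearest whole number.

34

A map distance of 13.7 centimorgans corresponds to a recombination frequency of 0.137.
The F1 is cv+ y+ / cv y, so cv+ y is a recombinant gamete class with expected frequency r/2 = 0.137/2 = 0.0685.
Expected number = 0.0685 × 500 = 34.25 ≈ 34.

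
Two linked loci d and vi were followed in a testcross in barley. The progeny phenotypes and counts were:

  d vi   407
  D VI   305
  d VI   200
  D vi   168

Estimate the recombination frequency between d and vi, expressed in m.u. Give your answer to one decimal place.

34.1 m.u.

The two most frequent classes, D VI (305) and d vi (407), are the parental types, so the F1 was D VI / d vi.
The recombinant classes are D vi and d VI: 168 + 200 = 368.
Recombination frequency = 368/1080 = 0.3407 ≈ 34.1%, i.e. 34.1 m.u.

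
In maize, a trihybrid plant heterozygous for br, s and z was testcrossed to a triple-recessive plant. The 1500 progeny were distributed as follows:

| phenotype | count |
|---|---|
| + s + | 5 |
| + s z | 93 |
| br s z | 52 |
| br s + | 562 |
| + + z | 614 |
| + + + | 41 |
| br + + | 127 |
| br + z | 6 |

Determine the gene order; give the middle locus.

The two most frequent reciprocal classes, + + z and br s +, are the parental types, so the F1 was + + z / br s +.
The two rarest classes, br + z and + s +, are the double crossovers. Comparing them with the parentals, only the br allele has switched, so br is the middle locus and the order is z – br – s.

br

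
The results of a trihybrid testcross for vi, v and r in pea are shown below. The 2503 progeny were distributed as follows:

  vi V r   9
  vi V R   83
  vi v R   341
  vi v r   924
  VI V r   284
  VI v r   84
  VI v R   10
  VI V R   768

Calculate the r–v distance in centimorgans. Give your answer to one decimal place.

25.7 centimorgans

The two most frequent reciprocal classes, vi v r and VI V R, are the parental types, so the F1 was vi v r / VI V R.
The two rarest classes, vi V r and VI v R, are the double crossovers. Comparing them with the parentals, only the v allele has switched, so v is the middle locus and the order is vi – v – r.
Crossovers in the v–r interval produce the single-crossover classes vi v R and VI V r (341 + 284 = 625) plus the double crossovers (19).
RF(v–r) = (625 + 19) / 2503 = 644/2503 = 0.2573 → 25.7 centimorgans.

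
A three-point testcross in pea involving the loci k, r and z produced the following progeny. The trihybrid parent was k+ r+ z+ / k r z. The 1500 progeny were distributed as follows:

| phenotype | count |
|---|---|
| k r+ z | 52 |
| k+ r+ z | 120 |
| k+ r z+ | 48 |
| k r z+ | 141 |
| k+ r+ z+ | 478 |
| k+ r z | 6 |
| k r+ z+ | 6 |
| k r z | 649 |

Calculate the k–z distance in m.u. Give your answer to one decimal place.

The two rarest classes, k r+ z+ and k+ r z, are the double crossovers. Comparing them with the parentals, only the k allele has switched, so k is the middle locus and the order is r – k – z.
Crossovers in the k–z interval produce the single-crossover classes k+ r+ z and k r z+ (120 + 141 = 261) plus the double crossovers (12).
RF(k–z) = (261 + 12) / 1500 = 273/1500 = 0.1820 → 18.2 m.u.

18.2 m.u.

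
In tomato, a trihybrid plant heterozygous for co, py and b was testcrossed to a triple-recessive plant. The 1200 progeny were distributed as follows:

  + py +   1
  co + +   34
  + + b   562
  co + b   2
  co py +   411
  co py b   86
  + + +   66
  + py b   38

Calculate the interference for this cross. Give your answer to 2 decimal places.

0.69

The two most frequent reciprocal classes, + + b and co py +, are the parental types, so the F1 was + + b / co py +.
The two rarest classes, co + b and + py +, are the double crossovers. Comparing them with the parentals, only the co allele has switched, so co is the middle locus and the order is py – co – b.
py–co: (72 + 3)/1200 = 0.0625; co–b: (152 + 3)/1200 = 0.1292.
Expected DCO frequency = 0.0625 × 0.1292 ≈ 0.00808; observed = 3/1200 ≈ 0.00250.
Coefficient of coincidence = 0.00250/0.00808 ≈ 0.31; interference = 1 − 0.31 = 0.69.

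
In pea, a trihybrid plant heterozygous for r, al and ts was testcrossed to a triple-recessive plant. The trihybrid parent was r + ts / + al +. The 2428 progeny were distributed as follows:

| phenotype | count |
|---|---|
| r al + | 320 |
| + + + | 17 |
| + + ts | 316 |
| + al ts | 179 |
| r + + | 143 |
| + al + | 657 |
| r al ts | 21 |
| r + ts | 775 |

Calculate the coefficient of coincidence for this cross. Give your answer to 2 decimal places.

The two rarest classes, r al ts and + + +, are the double crossovers. Comparing them with the parentals, only the al allele has switched, so al is the middle locus and the order is ts – al – r.
ts–al: (322 + 38)/2428 = 0.1483; al–r: (636 + 38)/2428 = 0.2776.
Expected DCO frequency = 0.1483 × 0.2776 ≈ 0.04117; observed = 38/2428 ≈ 0.01565.
Coefficient of coincidence = 0.01565/0.04117 ≈ 0.38.

0.38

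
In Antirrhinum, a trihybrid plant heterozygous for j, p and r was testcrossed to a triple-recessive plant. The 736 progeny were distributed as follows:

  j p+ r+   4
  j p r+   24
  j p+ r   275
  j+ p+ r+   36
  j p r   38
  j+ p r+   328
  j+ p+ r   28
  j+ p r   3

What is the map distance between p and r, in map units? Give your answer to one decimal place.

11.0 map units

The two most frequent reciprocal classes, j+ p r+ and j p+ r, are the parental types, so the F1 was j+ p r+ / j p+ r.
The two rarest classes, j+ p r and j p+ r+, are the double crossovers. Comparing them with the parentals, only the r allele has switched, so r is the middle locus and the order is p – r – j.
Crossovers in the p–r interval produce the single-crossover classes j+ p+ r+ and j p r (36 + 38 = 74) plus the double crossovers (7).
RF(p–r) = (74 + 7) / 736 = 81/736 = 0.1101 → 11.0 map units.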